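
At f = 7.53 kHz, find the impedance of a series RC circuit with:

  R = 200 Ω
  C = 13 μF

Step 1 — Angular frequency: ω = 2π·f = 2π·7530 = 4.731e+04 rad/s.
Step 2 — Component impedances:
  R: Z = R = 200 Ω
  C: Z = 1/(jωC) = -j/(ω·C) = 0 - j1.626 Ω
Step 3 — Series combination: Z_total = R + C = 200 - j1.626 Ω = 200∠-0.5° Ω.

Z = 200 - j1.626 Ω = 200∠-0.5° Ω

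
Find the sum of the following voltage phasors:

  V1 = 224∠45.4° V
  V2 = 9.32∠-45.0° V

Step 1 — Convert each phasor to rectangular form:
  V1 = 224·(cos(45.4°) + j·sin(45.4°)) = 157.3 + j159.5 V
  V2 = 9.32·(cos(-45.0°) + j·sin(-45.0°)) = 6.59 - j6.59 V
Step 2 — Sum components: V_total = 163.9 + j152.9 V.
Step 3 — Convert to polar: |V_total| = 224.1 V, ∠V_total = 43.0°.

V_total = 224.1∠43.0° V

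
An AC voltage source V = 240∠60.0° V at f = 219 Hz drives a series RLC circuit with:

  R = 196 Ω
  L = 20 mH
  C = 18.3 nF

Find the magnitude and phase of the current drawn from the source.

Step 1 — Angular frequency: ω = 2π·f = 2π·219 = 1376 rad/s.
Step 2 — Component impedances:
  R: Z = R = 196 Ω
  L: Z = jωL = j·1376·0.02 = 0 + j27.52 Ω
  C: Z = 1/(jωC) = -j/(ω·C) = 0 - j3.971e+04 Ω
Step 3 — Series combination: Z_total = R + L + C = 196 - j3.968e+04 Ω = 3.969e+04∠-89.7° Ω.
Step 4 — Source phasor: V = 240∠60.0° V = 120 + j207.8 V.
Step 5 — Ohm's law: I = V / Z_total = (120 + j207.8) / (196 - j3.968e+04) = -0.005222 + j0.00305 A.
Step 6 — Convert to polar: |I| = 0.006048 A, ∠I = 149.7°.

I = 0.006048∠149.7° A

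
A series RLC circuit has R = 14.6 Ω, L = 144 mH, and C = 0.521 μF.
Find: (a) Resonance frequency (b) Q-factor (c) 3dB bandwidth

Step 1 — Resonance condition Im(Z)=0 gives ω₀ = 1/√(LC).
Step 2 — ω₀ = 1/√(0.144·5.21e-07) = 3651 rad/s.
Step 3 — f₀ = ω₀/(2π) = 581.1 Hz.
Step 4 — Series Q: Q = ω₀L/R = 3651·0.144/14.6 = 36.01.
Step 5 — 3dB bandwidth: Δω = ω₀/Q = 101.4 rad/s; BW = Δω/(2π) = 16.14 Hz.

(a) f₀ = 581.1 Hz  (b) Q = 36.01  (c) BW = 16.14 Hz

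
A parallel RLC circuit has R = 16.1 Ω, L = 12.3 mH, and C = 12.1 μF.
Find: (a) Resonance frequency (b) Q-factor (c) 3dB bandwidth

Step 1 — Resonance: ω₀ = 1/√(LC) = 1/√(0.0123·1.21e-05) = 2592 rad/s.
Step 2 — f₀ = ω₀/(2π) = 412.5 Hz.
Step 3 — Parallel Q: Q = R/(ω₀L) = 16.1/(2592·0.0123) = 0.505.
Step 4 — Bandwidth: Δω = ω₀/Q = 5133 rad/s; BW = Δω/(2π) = 817 Hz.

(a) f₀ = 412.5 Hz  (b) Q = 0.505  (c) BW = 817 Hz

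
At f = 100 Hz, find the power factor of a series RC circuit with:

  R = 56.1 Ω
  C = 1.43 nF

Step 1 — Angular frequency: ω = 2π·f = 2π·100 = 628.3 rad/s.
Step 2 — Component impedances:
  R: Z = R = 56.1 Ω
  C: Z = 1/(jωC) = -j/(ω·C) = 0 - j1.113e+06 Ω
Step 3 — Series combination: Z_total = R + C = 56.1 - j1.113e+06 Ω = 1.113e+06∠-90.0° Ω.
Step 4 — Power factor: PF = cos(φ) = Re(Z)/|Z| = 56.1/1.11297e+06 = 5.041e-05.
Step 5 — Type: Im(Z) = -1.113e+06 ⇒ leading (phase φ = -90.0°).

PF = 5.041e-05 (leading, φ = -90.0°)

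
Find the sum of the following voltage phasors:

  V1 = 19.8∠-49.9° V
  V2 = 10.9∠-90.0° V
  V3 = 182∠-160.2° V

Step 1 — Convert each phasor to rectangular form:
  V1 = 19.8·(cos(-49.9°) + j·sin(-49.9°)) = 12.75 - j15.15 V
  V2 = 10.9·(cos(-90.0°) + j·sin(-90.0°)) = 0 - j10.9 V
  V3 = 182·(cos(-160.2°) + j·sin(-160.2°)) = -171.2 - j61.65 V
Step 2 — Sum components: V_total = -158.5 - j87.7 V.
Step 3 — Convert to polar: |V_total| = 181.1 V, ∠V_total = -151.0°.

V_total = 181.1∠-151.0° V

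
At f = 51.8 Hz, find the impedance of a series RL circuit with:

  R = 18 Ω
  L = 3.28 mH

Step 1 — Angular frequency: ω = 2π·f = 2π·51.8 = 325.5 rad/s.
Step 2 — Component impedances:
  R: Z = R = 18 Ω
  L: Z = jωL = j·325.5·0.00328 = 0 + j1.068 Ω
Step 3 — Series combination: Z_total = R + L = 18 + j1.068 Ω = 18.03∠3.4° Ω.

Z = 18 + j1.068 Ω = 18.03∠3.4° Ω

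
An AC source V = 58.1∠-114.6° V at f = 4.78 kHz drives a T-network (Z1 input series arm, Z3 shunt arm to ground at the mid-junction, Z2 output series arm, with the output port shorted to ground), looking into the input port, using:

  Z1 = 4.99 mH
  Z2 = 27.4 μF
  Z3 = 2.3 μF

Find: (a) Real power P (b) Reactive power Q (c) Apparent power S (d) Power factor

Step 1 — Angular frequency: ω = 2π·f = 2π·4780 = 3.003e+04 rad/s.
Step 2 — Component impedances:
  Z1: Z = jωL = j·3.003e+04·0.00499 = 0 + j149.9 Ω
  Z2: Z = 1/(jωC) = -j/(ω·C) = 0 - j1.215 Ω
  Z3: Z = 1/(jωC) = -j/(ω·C) = 0 - j14.48 Ω
Step 3 — With the output port shorted to ground, the output series arm Z2 runs from the junction to ground; the shunt arm Z3 also runs from the junction to ground. They appear in parallel: Z3 || Z2 = 0 - j1.121 Ω.
Step 4 — Series with input arm Z1: Z_in = Z1 + (Z3 || Z2) = 0 + j148.7 Ω = 148.7∠90.0° Ω.
Step 5 — Source phasor: V = 58.1∠-114.6° V = -24.19 - j52.83 V.
Step 6 — Current: I = V / Z = -0.3551 + j0.1626 A = 0.3906∠155.4° A.
Step 7 — Complex power: S = V·I* = 0 + j22.69 VA.
Step 8 — Real power: P = Re(S) = 0 W.
Step 9 — Reactive power: Q = Im(S) = 22.69 VAR.
Step 10 — Apparent power: |S| = 22.69 VA.
Step 11 — Power factor: PF = P/|S| = 0 (lagging).

(a) P = 0 W  (b) Q = 22.69 VAR  (c) S = 22.69 VA  (d) PF = 0 (lagging)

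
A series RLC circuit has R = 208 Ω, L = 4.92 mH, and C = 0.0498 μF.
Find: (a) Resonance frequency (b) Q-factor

Step 1 — Resonance condition Im(Z)=0 gives ω₀ = 1/√(LC).
Step 2 — ω₀ = 1/√(0.00492·4.98e-08) = 6.389e+04 rad/s.
Step 3 — f₀ = ω₀/(2π) = 1.017e+04 Hz.
Step 4 — Series Q: Q = ω₀L/R = 6.389e+04·0.00492/208 = 1.511.

(a) f₀ = 1.017e+04 Hz  (b) Q = 1.511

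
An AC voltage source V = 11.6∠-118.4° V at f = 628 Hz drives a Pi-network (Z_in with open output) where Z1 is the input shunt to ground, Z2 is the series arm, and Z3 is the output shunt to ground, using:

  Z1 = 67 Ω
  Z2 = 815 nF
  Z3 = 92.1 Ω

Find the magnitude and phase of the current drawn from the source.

Step 1 — Angular frequency: ω = 2π·f = 2π·628 = 3946 rad/s.
Step 2 — Component impedances:
  Z1: Z = R = 67 Ω
  Z2: Z = 1/(jωC) = -j/(ω·C) = 0 - j311 Ω
  Z3: Z = R = 92.1 Ω
Step 3 — With open output, the series arm Z2 and the output shunt Z3 appear in series to ground: Z2 + Z3 = 92.1 - j311 Ω.
Step 4 — Parallel with input shunt Z1: Z_in = Z1 || (Z2 + Z3) = 61.15 - j11.44 Ω = 62.21∠-10.6° Ω.
Step 5 — Source phasor: V = 11.6∠-118.4° V = -5.517 - j10.2 V.
Step 6 — Ohm's law: I = V / Z_total = (-5.517 - j10.2) / (61.15 - j11.44) = -0.05701 - j0.1775 A.
Step 7 — Convert to polar: |I| = 0.1865 A, ∠I = -107.8°.

I = 0.1865∠-107.8° A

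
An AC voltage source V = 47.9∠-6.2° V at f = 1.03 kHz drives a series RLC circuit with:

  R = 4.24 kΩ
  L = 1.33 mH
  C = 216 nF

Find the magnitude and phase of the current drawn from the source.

Step 1 — Angular frequency: ω = 2π·f = 2π·1030 = 6472 rad/s.
Step 2 — Component impedances:
  R: Z = R = 4240 Ω
  L: Z = jωL = j·6472·0.00133 = 0 + j8.607 Ω
  C: Z = 1/(jωC) = -j/(ω·C) = 0 - j715.4 Ω
Step 3 — Series combination: Z_total = R + L + C = 4240 - j706.8 Ω = 4299∠-9.5° Ω.
Step 4 — Source phasor: V = 47.9∠-6.2° V = 47.62 - j5.173 V.
Step 5 — Ohm's law: I = V / Z_total = (47.62 - j5.173) / (4240 - j706.8) = 0.01113 + j0.0006344 A.
Step 6 — Convert to polar: |I| = 0.01114 A, ∠I = 3.3°.

I = 0.01114∠3.3° A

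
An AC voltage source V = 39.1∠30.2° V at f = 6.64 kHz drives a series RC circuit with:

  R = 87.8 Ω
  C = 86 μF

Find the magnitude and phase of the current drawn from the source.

Step 1 — Angular frequency: ω = 2π·f = 2π·6640 = 4.172e+04 rad/s.
Step 2 — Component impedances:
  R: Z = R = 87.8 Ω
  C: Z = 1/(jωC) = -j/(ω·C) = 0 - j0.2787 Ω
Step 3 — Series combination: Z_total = R + C = 87.8 - j0.2787 Ω = 87.8∠-0.2° Ω.
Step 4 — Source phasor: V = 39.1∠30.2° V = 33.79 + j19.67 V.
Step 5 — Ohm's law: I = V / Z_total = (33.79 + j19.67) / (87.8 - j0.2787) = 0.3842 + j0.2252 A.
Step 6 — Convert to polar: |I| = 0.4453 A, ∠I = 30.4°.

I = 0.4453∠30.4° A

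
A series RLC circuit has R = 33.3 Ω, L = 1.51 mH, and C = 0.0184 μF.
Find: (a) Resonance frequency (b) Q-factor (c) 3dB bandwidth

Step 1 — Resonance condition Im(Z)=0 gives ω₀ = 1/√(LC).
Step 2 — ω₀ = 1/√(0.00151·1.84e-08) = 1.897e+05 rad/s.
Step 3 — f₀ = ω₀/(2π) = 3.019e+04 Hz.
Step 4 — Series Q: Q = ω₀L/R = 1.897e+05·0.00151/33.3 = 8.603.
Step 5 — 3dB bandwidth: Δω = ω₀/Q = 2.205e+04 rad/s; BW = Δω/(2π) = 3510 Hz.

(a) f₀ = 3.019e+04 Hz  (b) Q = 8.603  (c) BW = 3510 Hz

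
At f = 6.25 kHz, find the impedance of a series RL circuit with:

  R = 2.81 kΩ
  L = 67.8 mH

Step 1 — Angular frequency: ω = 2π·f = 2π·6250 = 3.927e+04 rad/s.
Step 2 — Component impedances:
  R: Z = R = 2810 Ω
  L: Z = jωL = j·3.927e+04·0.0678 = 0 + j2662 Ω
Step 3 — Series combination: Z_total = R + L = 2810 + j2662 Ω = 3871∠43.5° Ω.

Z = 2810 + j2662 Ω = 3871∠43.5° Ω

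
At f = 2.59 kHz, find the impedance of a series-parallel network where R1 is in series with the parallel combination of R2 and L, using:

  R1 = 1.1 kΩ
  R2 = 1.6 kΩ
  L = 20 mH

Step 1 — Angular frequency: ω = 2π·f = 2π·2590 = 1.627e+04 rad/s.
Step 2 — Component impedances:
  R1: Z = R = 1100 Ω
  R2: Z = R = 1600 Ω
  L: Z = jωL = j·1.627e+04·0.02 = 0 + j325.5 Ω
Step 3 — Parallel branch: R2 || L = 1/(1/R2 + 1/L) = 63.58 + j312.5 Ω.
Step 4 — Series with R1: Z_total = R1 + (R2 || L) = 1164 + j312.5 Ω = 1205∠15.0° Ω.

Z = 1164 + j312.5 Ω = 1205∠15.0° Ω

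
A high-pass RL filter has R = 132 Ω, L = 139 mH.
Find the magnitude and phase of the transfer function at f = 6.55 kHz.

Step 1 — Angular frequency: ω = 2π·6550 = 4.115e+04 rad/s.
Step 2 — Transfer function: H(jω) = jωL/(R + jωL).
Step 3 — Numerator jωL = j·5721; denominator R + jωL = 132 + j5721.
Step 4 — H = 0.9995 + j0.02306.
Step 5 — Magnitude: |H| = 0.9997 (-0.0 dB); phase: φ = 1.3°.

|H| = 0.9997 (-0.0 dB), φ = 1.3°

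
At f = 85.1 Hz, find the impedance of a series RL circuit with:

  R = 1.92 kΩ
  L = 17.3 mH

Step 1 — Angular frequency: ω = 2π·f = 2π·85.1 = 534.7 rad/s.
Step 2 — Component impedances:
  R: Z = R = 1920 Ω
  L: Z = jωL = j·534.7·0.0173 = 0 + j9.25 Ω
Step 3 — Series combination: Z_total = R + L = 1920 + j9.25 Ω = 1920∠0.3° Ω.

Z = 1920 + j9.25 Ω = 1920∠0.3° Ω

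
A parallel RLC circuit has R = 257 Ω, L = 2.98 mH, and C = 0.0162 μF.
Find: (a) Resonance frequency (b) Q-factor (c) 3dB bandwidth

Step 1 — Resonance: ω₀ = 1/√(LC) = 1/√(0.00298·1.62e-08) = 1.439e+05 rad/s.
Step 2 — f₀ = ω₀/(2π) = 2.291e+04 Hz.
Step 3 — Parallel Q: Q = R/(ω₀L) = 257/(1.439e+05·0.00298) = 0.5992.
Step 4 — Bandwidth: Δω = ω₀/Q = 2.402e+05 rad/s; BW = Δω/(2π) = 3.823e+04 Hz.

(a) f₀ = 2.291e+04 Hz  (b) Q = 0.5992  (c) BW = 3.823e+04 Hz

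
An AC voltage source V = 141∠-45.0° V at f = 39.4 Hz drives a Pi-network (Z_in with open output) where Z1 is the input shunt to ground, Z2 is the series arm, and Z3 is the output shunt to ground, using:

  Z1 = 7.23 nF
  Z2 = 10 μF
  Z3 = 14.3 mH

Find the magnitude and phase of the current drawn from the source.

Step 1 — Angular frequency: ω = 2π·f = 2π·39.4 = 247.6 rad/s.
Step 2 — Component impedances:
  Z1: Z = 1/(jωC) = -j/(ω·C) = 0 - j5.587e+05 Ω
  Z2: Z = 1/(jωC) = -j/(ω·C) = 0 - j403.9 Ω
  Z3: Z = jωL = j·247.6·0.0143 = 0 + j3.54 Ω
Step 3 — With open output, the series arm Z2 and the output shunt Z3 appear in series to ground: Z2 + Z3 = 0 - j400.4 Ω.
Step 4 — Parallel with input shunt Z1: Z_in = Z1 || (Z2 + Z3) = 0 - j400.1 Ω = 400.1∠-90.0° Ω.
Step 5 — Source phasor: V = 141∠-45.0° V = 99.7 - j99.7 V.
Step 6 — Ohm's law: I = V / Z_total = (99.7 - j99.7) / (0 - j400.1) = 0.2492 + j0.2492 A.
Step 7 — Convert to polar: |I| = 0.3524 A, ∠I = 45.0°.

I = 0.3524∠45.0° A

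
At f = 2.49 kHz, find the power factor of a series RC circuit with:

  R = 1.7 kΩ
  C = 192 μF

Step 1 — Angular frequency: ω = 2π·f = 2π·2490 = 1.565e+04 rad/s.
Step 2 — Component impedances:
  R: Z = R = 1700 Ω
  C: Z = 1/(jωC) = -j/(ω·C) = 0 - j0.3329 Ω
Step 3 — Series combination: Z_total = R + C = 1700 - j0.3329 Ω = 1700∠-0.0° Ω.
Step 4 — Power factor: PF = cos(φ) = Re(Z)/|Z| = 1700/1700 = 1.
Step 5 — Type: Im(Z) = -0.3329 ⇒ leading (phase φ = -0.0°).

PF = 1 (leading, φ = -0.0°)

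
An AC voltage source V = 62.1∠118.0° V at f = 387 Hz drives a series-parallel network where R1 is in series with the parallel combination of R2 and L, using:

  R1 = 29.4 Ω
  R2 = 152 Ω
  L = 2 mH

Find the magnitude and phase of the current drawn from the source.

Step 1 — Angular frequency: ω = 2π·f = 2π·387 = 2432 rad/s.
Step 2 — Component impedances:
  R1: Z = R = 29.4 Ω
  R2: Z = R = 152 Ω
  L: Z = jωL = j·2432·0.002 = 0 + j4.863 Ω
Step 3 — Parallel branch: R2 || L = 1/(1/R2 + 1/L) = 0.1554 + j4.858 Ω.
Step 4 — Series with R1: Z_total = R1 + (R2 || L) = 29.56 + j4.858 Ω = 29.95∠9.3° Ω.
Step 5 — Source phasor: V = 62.1∠118.0° V = -29.15 + j54.83 V.
Step 6 — Ohm's law: I = V / Z_total = (-29.15 + j54.83) / (29.56 + j4.858) = -0.6635 + j1.964 A.
Step 7 — Convert to polar: |I| = 2.073 A, ∠I = 108.7°.

I = 2.073∠108.7° A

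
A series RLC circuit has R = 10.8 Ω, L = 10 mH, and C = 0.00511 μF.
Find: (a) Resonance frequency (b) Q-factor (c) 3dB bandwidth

Step 1 — Resonance: ω₀ = 1/√(LC) = 1/√(0.01·5.11e-09) = 1.399e+05 rad/s.
Step 2 — f₀ = ω₀/(2π) = 2.226e+04 Hz.
Step 3 — Series Q: Q = ω₀L/R = 1.399e+05·0.01/10.8 = 129.5.
Step 4 — Bandwidth: Δω = ω₀/Q = 1080 rad/s; BW = Δω/(2π) = 171.9 Hz.

(a) f₀ = 2.226e+04 Hz  (b) Q = 129.5  (c) BW = 171.9 Hz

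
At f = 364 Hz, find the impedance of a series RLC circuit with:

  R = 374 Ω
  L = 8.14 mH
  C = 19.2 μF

Step 1 — Angular frequency: ω = 2π·f = 2π·364 = 2287 rad/s.
Step 2 — Component impedances:
  R: Z = R = 374 Ω
  L: Z = jωL = j·2287·0.00814 = 0 + j18.62 Ω
  C: Z = 1/(jωC) = -j/(ω·C) = 0 - j22.77 Ω
Step 3 — Series combination: Z_total = R + L + C = 374 - j4.156 Ω = 374∠-0.6° Ω.

Z = 374 - j4.156 Ω = 374∠-0.6° Ω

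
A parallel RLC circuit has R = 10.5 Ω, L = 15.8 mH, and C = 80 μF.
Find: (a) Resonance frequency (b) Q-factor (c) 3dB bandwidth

Step 1 — Resonance: ω₀ = 1/√(LC) = 1/√(0.0158·8e-05) = 889.5 rad/s.
Step 2 — f₀ = ω₀/(2π) = 141.6 Hz.
Step 3 — Parallel Q: Q = R/(ω₀L) = 10.5/(889.5·0.0158) = 0.7471.
Step 4 — Bandwidth: Δω = ω₀/Q = 1190 rad/s; BW = Δω/(2π) = 189.5 Hz.

(a) f₀ = 141.6 Hz  (b) Q = 0.7471  (c) BW = 189.5 Hz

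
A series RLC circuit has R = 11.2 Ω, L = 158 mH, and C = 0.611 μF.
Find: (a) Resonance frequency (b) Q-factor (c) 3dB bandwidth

Step 1 — Resonance condition Im(Z)=0 gives ω₀ = 1/√(LC).
Step 2 — ω₀ = 1/√(0.158·6.11e-07) = 3218 rad/s.
Step 3 — f₀ = ω₀/(2π) = 512.2 Hz.
Step 4 — Series Q: Q = ω₀L/R = 3218·0.158/11.2 = 45.4.
Step 5 — 3dB bandwidth: Δω = ω₀/Q = 70.89 rad/s; BW = Δω/(2π) = 11.28 Hz.

(a) f₀ = 512.2 Hz  (b) Q = 45.4  (c) BW = 11.28 Hz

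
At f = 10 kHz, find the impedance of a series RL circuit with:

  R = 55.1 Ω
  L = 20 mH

Step 1 — Angular frequency: ω = 2π·f = 2π·1e+04 = 6.283e+04 rad/s.
Step 2 — Component impedances:
  R: Z = R = 55.1 Ω
  L: Z = jωL = j·6.283e+04·0.02 = 0 + j1257 Ω
Step 3 — Series combination: Z_total = R + L = 55.1 + j1257 Ω = 1258∠87.5° Ω.

Z = 55.1 + j1257 Ω = 1258∠87.5° Ω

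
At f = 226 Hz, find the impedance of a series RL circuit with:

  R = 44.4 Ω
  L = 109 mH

Step 1 — Angular frequency: ω = 2π·f = 2π·226 = 1420 rad/s.
Step 2 — Component impedances:
  R: Z = R = 44.4 Ω
  L: Z = jωL = j·1420·0.109 = 0 + j154.8 Ω
Step 3 — Series combination: Z_total = R + L = 44.4 + j154.8 Ω = 161∠74.0° Ω.

Z = 44.4 + j154.8 Ω = 161∠74.0° Ω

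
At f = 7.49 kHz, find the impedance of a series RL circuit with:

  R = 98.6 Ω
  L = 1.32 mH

Step 1 — Angular frequency: ω = 2π·f = 2π·7490 = 4.706e+04 rad/s.
Step 2 — Component impedances:
  R: Z = R = 98.6 Ω
  L: Z = jωL = j·4.706e+04·0.00132 = 0 + j62.12 Ω
Step 3 — Series combination: Z_total = R + L = 98.6 + j62.12 Ω = 116.5∠32.2° Ω.

Z = 98.6 + j62.12 Ω = 116.5∠32.2° Ω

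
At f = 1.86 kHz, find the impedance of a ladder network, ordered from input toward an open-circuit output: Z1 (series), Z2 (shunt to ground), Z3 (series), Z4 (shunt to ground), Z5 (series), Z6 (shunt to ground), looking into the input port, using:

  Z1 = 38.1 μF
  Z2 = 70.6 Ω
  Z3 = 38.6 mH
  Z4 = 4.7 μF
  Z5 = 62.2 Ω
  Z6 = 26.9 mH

Step 1 — Angular frequency: ω = 2π·f = 2π·1860 = 1.169e+04 rad/s.
Step 2 — Component impedances:
  Z1: Z = 1/(jωC) = -j/(ω·C) = 0 - j2.246 Ω
  Z2: Z = R = 70.6 Ω
  Z3: Z = jωL = j·1.169e+04·0.0386 = 0 + j451.1 Ω
  Z4: Z = 1/(jωC) = -j/(ω·C) = 0 - j18.21 Ω
  Z5: Z = R = 62.2 Ω
  Z6: Z = jωL = j·1.169e+04·0.0269 = 0 + j314.4 Ω
Step 3 — Ladder network (open output): work backward from the far end, alternating series and parallel combinations. Z_in = 68.76 + j8.994 Ω = 69.34∠7.5° Ω.

Z = 68.76 + j8.994 Ω = 69.34∠7.5° Ω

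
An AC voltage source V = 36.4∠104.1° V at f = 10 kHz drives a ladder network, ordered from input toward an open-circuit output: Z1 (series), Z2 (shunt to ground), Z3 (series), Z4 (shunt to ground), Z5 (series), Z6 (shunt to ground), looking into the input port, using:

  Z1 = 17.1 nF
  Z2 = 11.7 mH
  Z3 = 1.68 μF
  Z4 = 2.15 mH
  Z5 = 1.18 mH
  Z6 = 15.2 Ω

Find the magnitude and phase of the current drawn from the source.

Step 1 — Angular frequency: ω = 2π·f = 2π·1e+04 = 6.283e+04 rad/s.
Step 2 — Component impedances:
  Z1: Z = 1/(jωC) = -j/(ω·C) = 0 - j930.7 Ω
  Z2: Z = jωL = j·6.283e+04·0.0117 = 0 + j735.1 Ω
  Z3: Z = 1/(jωC) = -j/(ω·C) = 0 - j9.474 Ω
  Z4: Z = jωL = j·6.283e+04·0.00215 = 0 + j135.1 Ω
  Z5: Z = jωL = j·6.283e+04·0.00118 = 0 + j74.14 Ω
  Z6: Z = R = 15.2 Ω
Step 3 — Ladder network (open output): work backward from the far end, alternating series and parallel combinations. Z_in = 5.686 - j893.8 Ω = 893.8∠-89.6° Ω.
Step 4 — Source phasor: V = 36.4∠104.1° V = -8.868 + j35.3 V.
Step 5 — Ohm's law: I = V / Z_total = (-8.868 + j35.3) / (5.686 - j893.8) = -0.03956 - j0.00967 A.
Step 6 — Convert to polar: |I| = 0.04073 A, ∠I = -166.3°.

I = 0.04073∠-166.3° A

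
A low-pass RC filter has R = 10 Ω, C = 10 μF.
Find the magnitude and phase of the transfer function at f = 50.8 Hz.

Step 1 — Angular frequency: ω = 2π·50.8 = 319.2 rad/s.
Step 2 — Transfer function: H(jω) = 1/(1 + jωRC).
Step 3 — Denominator: 1 + jωRC = 1 + j·319.2·10·1e-05 = 1 + j0.03192.
Step 4 — H = 0.999 - j0.03189.
Step 5 — Magnitude: |H| = 0.9995 (-0.0 dB); phase: φ = -1.8°.

|H| = 0.9995 (-0.0 dB), φ = -1.8°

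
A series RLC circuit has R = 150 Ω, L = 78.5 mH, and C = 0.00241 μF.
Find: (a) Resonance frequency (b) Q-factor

Step 1 — Resonance condition Im(Z)=0 gives ω₀ = 1/√(LC).
Step 2 — ω₀ = 1/√(0.0785·2.41e-09) = 7.27e+04 rad/s.
Step 3 — f₀ = ω₀/(2π) = 1.157e+04 Hz.
Step 4 — Series Q: Q = ω₀L/R = 7.27e+04·0.0785/150 = 38.05.

(a) f₀ = 1.157e+04 Hz  (b) Q = 38.05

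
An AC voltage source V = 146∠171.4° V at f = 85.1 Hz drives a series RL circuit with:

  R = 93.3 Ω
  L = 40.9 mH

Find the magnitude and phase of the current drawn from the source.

Step 1 — Angular frequency: ω = 2π·f = 2π·85.1 = 534.7 rad/s.
Step 2 — Component impedances:
  R: Z = R = 93.3 Ω
  L: Z = jωL = j·534.7·0.0409 = 0 + j21.87 Ω
Step 3 — Series combination: Z_total = R + L = 93.3 + j21.87 Ω = 95.83∠13.2° Ω.
Step 4 — Source phasor: V = 146∠171.4° V = -144.4 + j21.83 V.
Step 5 — Ohm's law: I = V / Z_total = (-144.4 + j21.83) / (93.3 + j21.87) = -1.415 + j0.5656 A.
Step 6 — Convert to polar: |I| = 1.524 A, ∠I = 158.2°.

I = 1.524∠158.2° A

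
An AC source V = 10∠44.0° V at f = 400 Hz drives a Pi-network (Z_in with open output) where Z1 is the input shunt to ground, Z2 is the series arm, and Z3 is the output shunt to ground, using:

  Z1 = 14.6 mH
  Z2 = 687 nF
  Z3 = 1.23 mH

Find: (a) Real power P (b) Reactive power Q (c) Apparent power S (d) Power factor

Step 1 — Angular frequency: ω = 2π·f = 2π·400 = 2513 rad/s.
Step 2 — Component impedances:
  Z1: Z = jωL = j·2513·0.0146 = 0 + j36.69 Ω
  Z2: Z = 1/(jωC) = -j/(ω·C) = 0 - j579.2 Ω
  Z3: Z = jωL = j·2513·0.00123 = 0 + j3.091 Ω
Step 3 — With open output, the series arm Z2 and the output shunt Z3 appear in series to ground: Z2 + Z3 = 0 - j576.1 Ω.
Step 4 — Parallel with input shunt Z1: Z_in = Z1 || (Z2 + Z3) = 0 + j39.19 Ω = 39.19∠90.0° Ω.
Step 5 — Source phasor: V = 10∠44.0° V = 7.193 + j6.947 V.
Step 6 — Current: I = V / Z = 0.1773 - j0.1836 A = 0.2552∠-46.0° A.
Step 7 — Complex power: S = V·I* = 0 + j2.552 VA.
Step 8 — Real power: P = Re(S) = 0 W.
Step 9 — Reactive power: Q = Im(S) = 2.552 VAR.
Step 10 — Apparent power: |S| = 2.552 VA.
Step 11 — Power factor: PF = P/|S| = 0 (lagging).

(a) P = 0 W  (b) Q = 2.552 VAR  (c) S = 2.552 VA  (d) PF = 0 (lagging)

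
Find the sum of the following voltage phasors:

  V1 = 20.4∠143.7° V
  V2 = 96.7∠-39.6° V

Step 1 — Convert each phasor to rectangular form:
  V1 = 20.4·(cos(143.7°) + j·sin(143.7°)) = -16.44 + j12.08 V
  V2 = 96.7·(cos(-39.6°) + j·sin(-39.6°)) = 74.51 - j61.64 V
Step 2 — Sum components: V_total = 58.07 - j49.56 V.
Step 3 — Convert to polar: |V_total| = 76.34 V, ∠V_total = -40.5°.

V_total = 76.34∠-40.5° V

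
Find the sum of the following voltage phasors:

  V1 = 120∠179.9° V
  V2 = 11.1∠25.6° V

Step 1 — Convert each phasor to rectangular form:
  V1 = 120·(cos(179.9°) + j·sin(179.9°)) = -120 + j0.2094 V
  V2 = 11.1·(cos(25.6°) + j·sin(25.6°)) = 10.01 + j4.796 V
Step 2 — Sum components: V_total = -110 + j5.006 V.
Step 3 — Convert to polar: |V_total| = 110.1 V, ∠V_total = 177.4°.

V_total = 110.1∠177.4° V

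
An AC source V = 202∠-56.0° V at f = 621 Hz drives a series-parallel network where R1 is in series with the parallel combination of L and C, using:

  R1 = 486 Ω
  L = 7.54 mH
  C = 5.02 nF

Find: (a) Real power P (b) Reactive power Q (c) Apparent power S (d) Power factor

Step 1 — Angular frequency: ω = 2π·f = 2π·621 = 3902 rad/s.
Step 2 — Component impedances:
  R1: Z = R = 486 Ω
  L: Z = jωL = j·3902·0.00754 = 0 + j29.42 Ω
  C: Z = 1/(jωC) = -j/(ω·C) = 0 - j5.105e+04 Ω
Step 3 — Parallel branch: L || C = 1/(1/L + 1/C) = 0 + j29.44 Ω.
Step 4 — Series with R1: Z_total = R1 + (L || C) = 486 + j29.44 Ω = 486.9∠3.5° Ω.
Step 5 — Source phasor: V = 202∠-56.0° V = 113 - j167.5 V.
Step 6 — Current: I = V / Z = 0.2108 - j0.3573 A = 0.4149∠-59.5° A.
Step 7 — Complex power: S = V·I* = 83.65 + j5.067 VA.
Step 8 — Real power: P = Re(S) = 83.65 W.
Step 9 — Reactive power: Q = Im(S) = 5.067 VAR.
Step 10 — Apparent power: |S| = 83.81 VA.
Step 11 — Power factor: PF = P/|S| = 0.9982 (lagging).

(a) P = 83.65 W  (b) Q = 5.067 VAR  (c) S = 83.81 VA  (d) PF = 0.9982 (lagging)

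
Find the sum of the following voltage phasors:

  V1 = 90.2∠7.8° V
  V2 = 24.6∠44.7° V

Step 1 — Convert each phasor to rectangular form:
  V1 = 90.2·(cos(7.8°) + j·sin(7.8°)) = 89.37 + j12.24 V
  V2 = 24.6·(cos(44.7°) + j·sin(44.7°)) = 17.49 + j17.3 V
Step 2 — Sum components: V_total = 106.9 + j29.55 V.
Step 3 — Convert to polar: |V_total| = 110.9 V, ∠V_total = 15.5°.

V_total = 110.9∠15.5° V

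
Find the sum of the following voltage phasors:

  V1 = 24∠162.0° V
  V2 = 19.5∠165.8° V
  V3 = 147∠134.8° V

Step 1 — Convert each phasor to rectangular form:
  V1 = 24·(cos(162.0°) + j·sin(162.0°)) = -22.83 + j7.416 V
  V2 = 19.5·(cos(165.8°) + j·sin(165.8°)) = -18.9 + j4.783 V
  V3 = 147·(cos(134.8°) + j·sin(134.8°)) = -103.6 + j104.3 V
Step 2 — Sum components: V_total = -145.3 + j116.5 V.
Step 3 — Convert to polar: |V_total| = 186.2 V, ∠V_total = 141.3°.

V_total = 186.2∠141.3° V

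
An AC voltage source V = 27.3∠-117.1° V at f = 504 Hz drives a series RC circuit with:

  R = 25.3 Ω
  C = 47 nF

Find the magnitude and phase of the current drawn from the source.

Step 1 — Angular frequency: ω = 2π·f = 2π·504 = 3167 rad/s.
Step 2 — Component impedances:
  R: Z = R = 25.3 Ω
  C: Z = 1/(jωC) = -j/(ω·C) = 0 - j6719 Ω
Step 3 — Series combination: Z_total = R + C = 25.3 - j6719 Ω = 6719∠-89.8° Ω.
Step 4 — Source phasor: V = 27.3∠-117.1° V = -12.44 - j24.3 V.
Step 5 — Ohm's law: I = V / Z_total = (-12.44 - j24.3) / (25.3 - j6719) = 0.00361 - j0.001865 A.
Step 6 — Convert to polar: |I| = 0.004063 A, ∠I = -27.3°.

I = 0.004063∠-27.3° A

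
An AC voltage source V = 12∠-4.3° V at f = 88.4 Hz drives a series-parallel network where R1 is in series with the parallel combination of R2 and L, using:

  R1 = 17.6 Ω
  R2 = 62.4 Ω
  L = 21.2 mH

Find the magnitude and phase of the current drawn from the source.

Step 1 — Angular frequency: ω = 2π·f = 2π·88.4 = 555.4 rad/s.
Step 2 — Component impedances:
  R1: Z = R = 17.6 Ω
  R2: Z = R = 62.4 Ω
  L: Z = jωL = j·555.4·0.0212 = 0 + j11.78 Ω
Step 3 — Parallel branch: R2 || L = 1/(1/R2 + 1/L) = 2.146 + j11.37 Ω.
Step 4 — Series with R1: Z_total = R1 + (R2 || L) = 19.75 + j11.37 Ω = 22.79∠29.9° Ω.
Step 5 — Source phasor: V = 12∠-4.3° V = 11.97 - j0.8997 V.
Step 6 — Ohm's law: I = V / Z_total = (11.97 - j0.8997) / (19.75 + j11.37) = 0.4354 - j0.2963 A.
Step 7 — Convert to polar: |I| = 0.5267 A, ∠I = -34.2°.

I = 0.5267∠-34.2° A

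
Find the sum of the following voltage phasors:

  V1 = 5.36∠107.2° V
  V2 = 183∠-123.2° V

Step 1 — Convert each phasor to rectangular form:
  V1 = 5.36·(cos(107.2°) + j·sin(107.2°)) = -1.585 + j5.12 V
  V2 = 183·(cos(-123.2°) + j·sin(-123.2°)) = -100.2 - j153.1 V
Step 2 — Sum components: V_total = -101.8 - j148 V.
Step 3 — Convert to polar: |V_total| = 179.6 V, ∠V_total = -124.5°.

V_total = 179.6∠-124.5° V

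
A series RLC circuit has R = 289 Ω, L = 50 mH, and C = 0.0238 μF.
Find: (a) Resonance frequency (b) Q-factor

Step 1 — Resonance condition Im(Z)=0 gives ω₀ = 1/√(LC).
Step 2 — ω₀ = 1/√(0.05·2.38e-08) = 2.899e+04 rad/s.
Step 3 — f₀ = ω₀/(2π) = 4614 Hz.
Step 4 — Series Q: Q = ω₀L/R = 2.899e+04·0.05/289 = 5.015.

(a) f₀ = 4614 Hz  (b) Q = 5.015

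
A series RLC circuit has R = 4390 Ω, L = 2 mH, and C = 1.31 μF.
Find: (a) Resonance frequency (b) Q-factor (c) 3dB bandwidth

Step 1 — Resonance: ω₀ = 1/√(LC) = 1/√(0.002·1.31e-06) = 1.954e+04 rad/s.
Step 2 — f₀ = ω₀/(2π) = 3109 Hz.
Step 3 — Series Q: Q = ω₀L/R = 1.954e+04·0.002/4390 = 0.008901.
Step 4 — Bandwidth: Δω = ω₀/Q = 2.195e+06 rad/s; BW = Δω/(2π) = 3.493e+05 Hz.

(a) f₀ = 3109 Hz  (b) Q = 0.008901  (c) BW = 3.493e+05 Hz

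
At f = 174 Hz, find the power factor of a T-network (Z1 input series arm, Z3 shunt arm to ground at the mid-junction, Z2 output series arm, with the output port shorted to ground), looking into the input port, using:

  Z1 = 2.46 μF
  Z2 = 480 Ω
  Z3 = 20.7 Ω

Step 1 — Angular frequency: ω = 2π·f = 2π·174 = 1093 rad/s.
Step 2 — Component impedances:
  Z1: Z = 1/(jωC) = -j/(ω·C) = 0 - j371.8 Ω
  Z2: Z = R = 480 Ω
  Z3: Z = R = 20.7 Ω
Step 3 — With the output port shorted to ground, the output series arm Z2 runs from the junction to ground; the shunt arm Z3 also runs from the junction to ground. They appear in parallel: Z3 || Z2 = 19.84 Ω.
Step 4 — Series with input arm Z1: Z_in = Z1 + (Z3 || Z2) = 19.84 - j371.8 Ω = 372.4∠-86.9° Ω.
Step 5 — Power factor: PF = cos(φ) = Re(Z)/|Z| = 19.844/372.35 = 0.05329.
Step 6 — Type: Im(Z) = -371.8 ⇒ leading (phase φ = -86.9°).

PF = 0.05329 (leading, φ = -86.9°)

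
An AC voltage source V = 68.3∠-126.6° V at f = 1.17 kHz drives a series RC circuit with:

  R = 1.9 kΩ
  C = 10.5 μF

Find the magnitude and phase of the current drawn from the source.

Step 1 — Angular frequency: ω = 2π·f = 2π·1170 = 7351 rad/s.
Step 2 — Component impedances:
  R: Z = R = 1900 Ω
  C: Z = 1/(jωC) = -j/(ω·C) = 0 - j12.96 Ω
Step 3 — Series combination: Z_total = R + C = 1900 - j12.96 Ω = 1900∠-0.4° Ω.
Step 4 — Source phasor: V = 68.3∠-126.6° V = -40.72 - j54.83 V.
Step 5 — Ohm's law: I = V / Z_total = (-40.72 - j54.83) / (1900 - j12.96) = -0.02123 - j0.029 A.
Step 6 — Convert to polar: |I| = 0.03595 A, ∠I = -126.2°.

I = 0.03595∠-126.2° A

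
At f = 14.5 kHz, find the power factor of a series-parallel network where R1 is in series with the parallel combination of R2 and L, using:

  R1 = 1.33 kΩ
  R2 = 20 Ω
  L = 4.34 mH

Step 1 — Angular frequency: ω = 2π·f = 2π·1.45e+04 = 9.111e+04 rad/s.
Step 2 — Component impedances:
  R1: Z = R = 1330 Ω
  R2: Z = R = 20 Ω
  L: Z = jωL = j·9.111e+04·0.00434 = 0 + j395.4 Ω
Step 3 — Parallel branch: R2 || L = 1/(1/R2 + 1/L) = 19.95 + j1.009 Ω.
Step 4 — Series with R1: Z_total = R1 + (R2 || L) = 1350 + j1.009 Ω = 1350∠0.0° Ω.
Step 5 — Power factor: PF = cos(φ) = Re(Z)/|Z| = 1350/1350 = 1.
Step 6 — Type: Im(Z) = 1.009 ⇒ lagging (phase φ = 0.0°).

PF = 1 (lagging, φ = 0.0°)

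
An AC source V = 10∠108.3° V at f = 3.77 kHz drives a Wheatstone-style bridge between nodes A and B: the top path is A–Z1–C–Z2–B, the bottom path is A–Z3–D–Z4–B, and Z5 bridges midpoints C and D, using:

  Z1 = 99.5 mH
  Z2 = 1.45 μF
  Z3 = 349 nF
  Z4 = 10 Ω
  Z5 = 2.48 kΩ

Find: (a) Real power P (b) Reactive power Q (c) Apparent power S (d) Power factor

Step 1 — Angular frequency: ω = 2π·f = 2π·3770 = 2.369e+04 rad/s.
Step 2 — Component impedances:
  Z1: Z = jωL = j·2.369e+04·0.0995 = 0 + j2357 Ω
  Z2: Z = 1/(jωC) = -j/(ω·C) = 0 - j29.11 Ω
  Z3: Z = 1/(jωC) = -j/(ω·C) = 0 - j121 Ω
  Z4: Z = R = 10 Ω
  Z5: Z = R = 2480 Ω
Step 3 — Bridge requires nodal analysis (the Z5 bridge couples midpoints C and D, so the two paths cannot be reduced to a simple series/parallel combination). Setting node B to ground and injecting 1 A at node A, the 3-node admittance system at A, C, D solves to V_A = Z_AB = 11.08 - j127.5 Ω = 128∠-85.0° Ω.
Step 4 — Source phasor: V = 10∠108.3° V = -3.14 + j9.494 V.
Step 5 — Current: I = V / Z = -0.07601 - j0.01802 A = 0.07812∠-166.7° A.
Step 6 — Complex power: S = V·I* = 0.06762 - j0.7783 VA.
Step 7 — Real power: P = Re(S) = 0.06762 W.
Step 8 — Reactive power: Q = Im(S) = -0.7783 VAR.
Step 9 — Apparent power: |S| = 0.7812 VA.
Step 10 — Power factor: PF = P/|S| = 0.08656 (leading).

(a) P = 0.06762 W  (b) Q = -0.7783 VAR  (c) S = 0.7812 VA  (d) PF = 0.08656 (leading)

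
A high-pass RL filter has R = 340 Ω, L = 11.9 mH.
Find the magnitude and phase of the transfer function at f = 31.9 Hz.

Step 1 — Angular frequency: ω = 2π·31.9 = 200.4 rad/s.
Step 2 — Transfer function: H(jω) = jωL/(R + jωL).
Step 3 — Numerator jωL = j·2.385; denominator R + jωL = 340 + j2.385.
Step 4 — H = 4.921e-05 + j0.007015.
Step 5 — Magnitude: |H| = 0.007015 (-43.1 dB); phase: φ = 89.6°.

|H| = 0.007015 (-43.1 dB), φ = 89.6°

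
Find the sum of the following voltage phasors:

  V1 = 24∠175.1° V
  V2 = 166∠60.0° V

Step 1 — Convert each phasor to rectangular form:
  V1 = 24·(cos(175.1°) + j·sin(175.1°)) = -23.91 + j2.05 V
  V2 = 166·(cos(60.0°) + j·sin(60.0°)) = 83 + j143.8 V
Step 2 — Sum components: V_total = 59.09 + j145.8 V.
Step 3 — Convert to polar: |V_total| = 157.3 V, ∠V_total = 67.9°.

V_total = 157.3∠67.9° V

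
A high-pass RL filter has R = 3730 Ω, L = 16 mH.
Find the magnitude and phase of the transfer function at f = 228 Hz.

Step 1 — Angular frequency: ω = 2π·228 = 1433 rad/s.
Step 2 — Transfer function: H(jω) = jωL/(R + jωL).
Step 3 — Numerator jωL = j·22.92; denominator R + jωL = 3730 + j22.92.
Step 4 — H = 3.776e-05 + j0.006145.
Step 5 — Magnitude: |H| = 0.006145 (-44.2 dB); phase: φ = 89.6°.

|H| = 0.006145 (-44.2 dB), φ = 89.6°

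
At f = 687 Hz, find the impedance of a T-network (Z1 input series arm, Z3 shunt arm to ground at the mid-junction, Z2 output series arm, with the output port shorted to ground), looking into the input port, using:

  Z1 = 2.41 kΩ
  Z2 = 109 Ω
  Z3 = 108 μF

Step 1 — Angular frequency: ω = 2π·f = 2π·687 = 4317 rad/s.
Step 2 — Component impedances:
  Z1: Z = R = 2410 Ω
  Z2: Z = R = 109 Ω
  Z3: Z = 1/(jωC) = -j/(ω·C) = 0 - j2.145 Ω
Step 3 — With the output port shorted to ground, the output series arm Z2 runs from the junction to ground; the shunt arm Z3 also runs from the junction to ground. They appear in parallel: Z3 || Z2 = 0.0422 - j2.144 Ω.
Step 4 — Series with input arm Z1: Z_in = Z1 + (Z3 || Z2) = 2410 - j2.144 Ω = 2410∠-0.1° Ω.

Z = 2410 - j2.144 Ω = 2410∠-0.1° Ω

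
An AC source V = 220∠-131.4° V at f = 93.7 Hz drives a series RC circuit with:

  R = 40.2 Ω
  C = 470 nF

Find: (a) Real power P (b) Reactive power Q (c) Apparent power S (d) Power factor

Step 1 — Angular frequency: ω = 2π·f = 2π·93.7 = 588.7 rad/s.
Step 2 — Component impedances:
  R: Z = R = 40.2 Ω
  C: Z = 1/(jωC) = -j/(ω·C) = 0 - j3614 Ω
Step 3 — Series combination: Z_total = R + C = 40.2 - j3614 Ω = 3614∠-89.4° Ω.
Step 4 — Source phasor: V = 220∠-131.4° V = -145.5 - j165 V.
Step 5 — Current: I = V / Z = 0.04521 - j0.04076 A = 0.06087∠-42.0° A.
Step 6 — Complex power: S = V·I* = 0.149 - j13.39 VA.
Step 7 — Real power: P = Re(S) = 0.149 W.
Step 8 — Reactive power: Q = Im(S) = -13.39 VAR.
Step 9 — Apparent power: |S| = 13.39 VA.
Step 10 — Power factor: PF = P/|S| = 0.01112 (leading).

(a) P = 0.149 W  (b) Q = -13.39 VAR  (c) S = 13.39 VA  (d) PF = 0.01112 (leading)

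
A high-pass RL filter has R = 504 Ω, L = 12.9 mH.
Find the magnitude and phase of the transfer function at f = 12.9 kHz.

Step 1 — Angular frequency: ω = 2π·1.29e+04 = 8.105e+04 rad/s.
Step 2 — Transfer function: H(jω) = jωL/(R + jωL).
Step 3 — Numerator jωL = j·1046; denominator R + jωL = 504 + j1046.
Step 4 — H = 0.8115 + j0.3911.
Step 5 — Magnitude: |H| = 0.9008 (-0.9 dB); phase: φ = 25.7°.

|H| = 0.9008 (-0.9 dB), φ = 25.7°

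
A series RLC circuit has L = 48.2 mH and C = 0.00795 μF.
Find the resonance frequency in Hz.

Step 1 — Resonance condition Im(Z)=0 gives ω₀ = 1/√(LC).
Step 2 — ω₀ = 1/√(0.0482·7.95e-09) = 5.108e+04 rad/s.
Step 3 — f₀ = ω₀/(2π) = 8130 Hz.

f₀ = 8130 Hz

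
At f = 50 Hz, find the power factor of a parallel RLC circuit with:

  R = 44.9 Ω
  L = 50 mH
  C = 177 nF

Step 1 — Angular frequency: ω = 2π·f = 2π·50 = 314.2 rad/s.
Step 2 — Component impedances:
  R: Z = R = 44.9 Ω
  L: Z = jωL = j·314.2·0.05 = 0 + j15.71 Ω
  C: Z = 1/(jωC) = -j/(ω·C) = 0 - j1.798e+04 Ω
Step 3 — Parallel combination: 1/Z_total = 1/R + 1/L + 1/C; Z_total = 4.904 + j14 Ω = 14.84∠70.7° Ω.
Step 4 — Power factor: PF = cos(φ) = Re(Z)/|Z| = 4.904/14.84 = 0.3305.
Step 5 — Type: Im(Z) = 14 ⇒ lagging (phase φ = 70.7°).

PF = 0.3305 (lagging, φ = 70.7°)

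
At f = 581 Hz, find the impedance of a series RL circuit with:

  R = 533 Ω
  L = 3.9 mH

Step 1 — Angular frequency: ω = 2π·f = 2π·581 = 3651 rad/s.
Step 2 — Component impedances:
  R: Z = R = 533 Ω
  L: Z = jωL = j·3651·0.0039 = 0 + j14.24 Ω
Step 3 — Series combination: Z_total = R + L = 533 + j14.24 Ω = 533.2∠1.5° Ω.

Z = 533 + j14.24 Ω = 533.2∠1.5° Ω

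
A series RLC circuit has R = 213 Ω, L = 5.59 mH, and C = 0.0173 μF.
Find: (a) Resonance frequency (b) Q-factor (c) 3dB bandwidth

Step 1 — Resonance: ω₀ = 1/√(LC) = 1/√(0.00559·1.73e-08) = 1.017e+05 rad/s.
Step 2 — f₀ = ω₀/(2π) = 1.618e+04 Hz.
Step 3 — Series Q: Q = ω₀L/R = 1.017e+05·0.00559/213 = 2.669.
Step 4 — Bandwidth: Δω = ω₀/Q = 3.81e+04 rad/s; BW = Δω/(2π) = 6064 Hz.

(a) f₀ = 1.618e+04 Hz  (b) Q = 2.669  (c) BW = 6064 Hz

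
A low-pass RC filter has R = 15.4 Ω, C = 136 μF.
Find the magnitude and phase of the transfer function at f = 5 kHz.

Step 1 — Angular frequency: ω = 2π·5000 = 3.142e+04 rad/s.
Step 2 — Transfer function: H(jω) = 1/(1 + jωRC).
Step 3 — Denominator: 1 + jωRC = 1 + j·3.142e+04·15.4·0.000136 = 1 + j65.8.
Step 4 — H = 0.0002309 - j0.01519.
Step 5 — Magnitude: |H| = 0.0152 (-36.4 dB); phase: φ = -89.1°.

|H| = 0.0152 (-36.4 dB), φ = -89.1°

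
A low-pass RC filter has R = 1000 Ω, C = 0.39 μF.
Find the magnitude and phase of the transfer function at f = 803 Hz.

Step 1 — Angular frequency: ω = 2π·803 = 5045 rad/s.
Step 2 — Transfer function: H(jω) = 1/(1 + jωRC).
Step 3 — Denominator: 1 + jωRC = 1 + j·5045·1000·3.9e-07 = 1 + j1.968.
Step 4 — H = 0.2053 - j0.4039.
Step 5 — Magnitude: |H| = 0.4531 (-6.9 dB); phase: φ = -63.1°.

|H| = 0.4531 (-6.9 dB), φ = -63.1°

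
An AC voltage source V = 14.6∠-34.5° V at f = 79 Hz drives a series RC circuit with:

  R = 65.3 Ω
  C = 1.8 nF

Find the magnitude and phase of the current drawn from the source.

Step 1 — Angular frequency: ω = 2π·f = 2π·79 = 496.4 rad/s.
Step 2 — Component impedances:
  R: Z = R = 65.3 Ω
  C: Z = 1/(jωC) = -j/(ω·C) = 0 - j1.119e+06 Ω
Step 3 — Series combination: Z_total = R + C = 65.3 - j1.119e+06 Ω = 1.119e+06∠-90.0° Ω.
Step 4 — Source phasor: V = 14.6∠-34.5° V = 12.03 - j8.27 V.
Step 5 — Ohm's law: I = V / Z_total = (12.03 - j8.27) / (65.3 - j1.119e+06) = 7.389e-06 + j1.075e-05 A.
Step 6 — Convert to polar: |I| = 1.304e-05 A, ∠I = 55.5°.

I = 1.304e-05∠55.5° A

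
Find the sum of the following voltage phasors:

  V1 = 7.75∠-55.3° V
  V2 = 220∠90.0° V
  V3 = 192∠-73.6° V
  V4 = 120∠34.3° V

Step 1 — Convert each phasor to rectangular form:
  V1 = 7.75·(cos(-55.3°) + j·sin(-55.3°)) = 4.412 - j6.372 V
  V2 = 220·(cos(90.0°) + j·sin(90.0°)) = 0 + j220 V
  V3 = 192·(cos(-73.6°) + j·sin(-73.6°)) = 54.21 - j184.2 V
  V4 = 120·(cos(34.3°) + j·sin(34.3°)) = 99.13 + j67.62 V
Step 2 — Sum components: V_total = 157.8 + j97.06 V.
Step 3 — Convert to polar: |V_total| = 185.2 V, ∠V_total = 31.6°.

V_total = 185.2∠31.6° V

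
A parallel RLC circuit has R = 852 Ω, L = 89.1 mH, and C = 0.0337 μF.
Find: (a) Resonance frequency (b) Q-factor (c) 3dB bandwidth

Step 1 — Resonance: ω₀ = 1/√(LC) = 1/√(0.0891·3.37e-08) = 1.825e+04 rad/s.
Step 2 — f₀ = ω₀/(2π) = 2904 Hz.
Step 3 — Parallel Q: Q = R/(ω₀L) = 852/(1.825e+04·0.0891) = 0.524.
Step 4 — Bandwidth: Δω = ω₀/Q = 3.483e+04 rad/s; BW = Δω/(2π) = 5543 Hz.

(a) f₀ = 2904 Hz  (b) Q = 0.524  (c) BW = 5543 Hz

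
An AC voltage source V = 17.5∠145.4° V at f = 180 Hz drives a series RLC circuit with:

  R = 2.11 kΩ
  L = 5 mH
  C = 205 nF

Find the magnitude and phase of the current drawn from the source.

Step 1 — Angular frequency: ω = 2π·f = 2π·180 = 1131 rad/s.
Step 2 — Component impedances:
  R: Z = R = 2110 Ω
  L: Z = jωL = j·1131·0.005 = 0 + j5.655 Ω
  C: Z = 1/(jωC) = -j/(ω·C) = 0 - j4313 Ω
Step 3 — Series combination: Z_total = R + L + C = 2110 - j4307 Ω = 4797∠-63.9° Ω.
Step 4 — Source phasor: V = 17.5∠145.4° V = -14.4 + j9.937 V.
Step 5 — Ohm's law: I = V / Z_total = (-14.4 + j9.937) / (2110 - j4307) = -0.003182 - j0.001786 A.
Step 6 — Convert to polar: |I| = 0.003648 A, ∠I = -150.7°.

I = 0.003648∠-150.7° A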